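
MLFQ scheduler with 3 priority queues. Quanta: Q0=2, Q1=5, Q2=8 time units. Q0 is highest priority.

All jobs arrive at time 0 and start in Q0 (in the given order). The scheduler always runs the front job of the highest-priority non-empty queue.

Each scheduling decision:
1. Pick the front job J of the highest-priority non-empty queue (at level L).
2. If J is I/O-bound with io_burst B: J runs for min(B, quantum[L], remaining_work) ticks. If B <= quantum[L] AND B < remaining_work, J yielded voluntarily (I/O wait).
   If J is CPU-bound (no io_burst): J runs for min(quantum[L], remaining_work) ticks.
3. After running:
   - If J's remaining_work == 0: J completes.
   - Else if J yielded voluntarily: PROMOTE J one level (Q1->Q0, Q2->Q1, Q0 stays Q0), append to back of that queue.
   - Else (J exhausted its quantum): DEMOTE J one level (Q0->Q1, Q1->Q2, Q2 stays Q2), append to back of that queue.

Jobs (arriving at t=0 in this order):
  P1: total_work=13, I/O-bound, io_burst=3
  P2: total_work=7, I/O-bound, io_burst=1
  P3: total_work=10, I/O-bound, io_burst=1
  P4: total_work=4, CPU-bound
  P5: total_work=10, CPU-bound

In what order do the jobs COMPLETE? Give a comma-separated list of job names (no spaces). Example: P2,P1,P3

Answer: P2,P3,P4,P1,P5

Derivation:
t=0-2: P1@Q0 runs 2, rem=11, quantum used, demote→Q1. Q0=[P2,P3,P4,P5] Q1=[P1] Q2=[]
t=2-3: P2@Q0 runs 1, rem=6, I/O yield, promote→Q0. Q0=[P3,P4,P5,P2] Q1=[P1] Q2=[]
t=3-4: P3@Q0 runs 1, rem=9, I/O yield, promote→Q0. Q0=[P4,P5,P2,P3] Q1=[P1] Q2=[]
t=4-6: P4@Q0 runs 2, rem=2, quantum used, demote→Q1. Q0=[P5,P2,P3] Q1=[P1,P4] Q2=[]
t=6-8: P5@Q0 runs 2, rem=8, quantum used, demote→Q1. Q0=[P2,P3] Q1=[P1,P4,P5] Q2=[]
t=8-9: P2@Q0 runs 1, rem=5, I/O yield, promote→Q0. Q0=[P3,P2] Q1=[P1,P4,P5] Q2=[]
t=9-10: P3@Q0 runs 1, rem=8, I/O yield, promote→Q0. Q0=[P2,P3] Q1=[P1,P4,P5] Q2=[]
t=10-11: P2@Q0 runs 1, rem=4, I/O yield, promote→Q0. Q0=[P3,P2] Q1=[P1,P4,P5] Q2=[]
t=11-12: P3@Q0 runs 1, rem=7, I/O yield, promote→Q0. Q0=[P2,P3] Q1=[P1,P4,P5] Q2=[]
t=12-13: P2@Q0 runs 1, rem=3, I/O yield, promote→Q0. Q0=[P3,P2] Q1=[P1,P4,P5] Q2=[]
t=13-14: P3@Q0 runs 1, rem=6, I/O yield, promote→Q0. Q0=[P2,P3] Q1=[P1,P4,P5] Q2=[]
t=14-15: P2@Q0 runs 1, rem=2, I/O yield, promote→Q0. Q0=[P3,P2] Q1=[P1,P4,P5] Q2=[]
t=15-16: P3@Q0 runs 1, rem=5, I/O yield, promote→Q0. Q0=[P2,P3] Q1=[P1,P4,P5] Q2=[]
t=16-17: P2@Q0 runs 1, rem=1, I/O yield, promote→Q0. Q0=[P3,P2] Q1=[P1,P4,P5] Q2=[]
t=17-18: P3@Q0 runs 1, rem=4, I/O yield, promote→Q0. Q0=[P2,P3] Q1=[P1,P4,P5] Q2=[]
t=18-19: P2@Q0 runs 1, rem=0, completes. Q0=[P3] Q1=[P1,P4,P5] Q2=[]
t=19-20: P3@Q0 runs 1, rem=3, I/O yield, promote→Q0. Q0=[P3] Q1=[P1,P4,P5] Q2=[]
t=20-21: P3@Q0 runs 1, rem=2, I/O yield, promote→Q0. Q0=[P3] Q1=[P1,P4,P5] Q2=[]
t=21-22: P3@Q0 runs 1, rem=1, I/O yield, promote→Q0. Q0=[P3] Q1=[P1,P4,P5] Q2=[]
t=22-23: P3@Q0 runs 1, rem=0, completes. Q0=[] Q1=[P1,P4,P5] Q2=[]
t=23-26: P1@Q1 runs 3, rem=8, I/O yield, promote→Q0. Q0=[P1] Q1=[P4,P5] Q2=[]
t=26-28: P1@Q0 runs 2, rem=6, quantum used, demote→Q1. Q0=[] Q1=[P4,P5,P1] Q2=[]
t=28-30: P4@Q1 runs 2, rem=0, completes. Q0=[] Q1=[P5,P1] Q2=[]
t=30-35: P5@Q1 runs 5, rem=3, quantum used, demote→Q2. Q0=[] Q1=[P1] Q2=[P5]
t=35-38: P1@Q1 runs 3, rem=3, I/O yield, promote→Q0. Q0=[P1] Q1=[] Q2=[P5]
t=38-40: P1@Q0 runs 2, rem=1, quantum used, demote→Q1. Q0=[] Q1=[P1] Q2=[P5]
t=40-41: P1@Q1 runs 1, rem=0, completes. Q0=[] Q1=[] Q2=[P5]
t=41-44: P5@Q2 runs 3, rem=0, completes. Q0=[] Q1=[] Q2=[]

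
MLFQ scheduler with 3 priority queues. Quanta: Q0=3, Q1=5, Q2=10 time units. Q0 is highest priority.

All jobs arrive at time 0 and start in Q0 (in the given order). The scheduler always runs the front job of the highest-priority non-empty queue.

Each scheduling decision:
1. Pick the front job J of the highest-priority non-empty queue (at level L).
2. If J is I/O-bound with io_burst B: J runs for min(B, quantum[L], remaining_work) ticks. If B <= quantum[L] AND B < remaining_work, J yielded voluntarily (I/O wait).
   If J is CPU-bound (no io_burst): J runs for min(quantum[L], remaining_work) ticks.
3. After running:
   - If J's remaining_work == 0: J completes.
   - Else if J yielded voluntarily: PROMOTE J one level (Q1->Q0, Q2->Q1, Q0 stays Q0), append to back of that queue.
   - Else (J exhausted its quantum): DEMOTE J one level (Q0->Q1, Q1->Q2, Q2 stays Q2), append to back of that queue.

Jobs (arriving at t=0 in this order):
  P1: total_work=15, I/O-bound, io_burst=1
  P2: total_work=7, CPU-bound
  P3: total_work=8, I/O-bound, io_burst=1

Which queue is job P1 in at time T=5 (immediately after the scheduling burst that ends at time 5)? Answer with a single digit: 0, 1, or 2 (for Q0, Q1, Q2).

Answer: 0

Derivation:
t=0-1: P1@Q0 runs 1, rem=14, I/O yield, promote→Q0. Q0=[P2,P3,P1] Q1=[] Q2=[]
t=1-4: P2@Q0 runs 3, rem=4, quantum used, demote→Q1. Q0=[P3,P1] Q1=[P2] Q2=[]
t=4-5: P3@Q0 runs 1, rem=7, I/O yield, promote→Q0. Q0=[P1,P3] Q1=[P2] Q2=[]
t=5-6: P1@Q0 runs 1, rem=13, I/O yield, promote→Q0. Q0=[P3,P1] Q1=[P2] Q2=[]
t=6-7: P3@Q0 runs 1, rem=6, I/O yield, promote→Q0. Q0=[P1,P3] Q1=[P2] Q2=[]
t=7-8: P1@Q0 runs 1, rem=12, I/O yield, promote→Q0. Q0=[P3,P1] Q1=[P2] Q2=[]
t=8-9: P3@Q0 runs 1, rem=5, I/O yield, promote→Q0. Q0=[P1,P3] Q1=[P2] Q2=[]
t=9-10: P1@Q0 runs 1, rem=11, I/O yield, promote→Q0. Q0=[P3,P1] Q1=[P2] Q2=[]
t=10-11: P3@Q0 runs 1, rem=4, I/O yield, promote→Q0. Q0=[P1,P3] Q1=[P2] Q2=[]
t=11-12: P1@Q0 runs 1, rem=10, I/O yield, promote→Q0. Q0=[P3,P1] Q1=[P2] Q2=[]
t=12-13: P3@Q0 runs 1, rem=3, I/O yield, promote→Q0. Q0=[P1,P3] Q1=[P2] Q2=[]
t=13-14: P1@Q0 runs 1, rem=9, I/O yield, promote→Q0. Q0=[P3,P1] Q1=[P2] Q2=[]
t=14-15: P3@Q0 runs 1, rem=2, I/O yield, promote→Q0. Q0=[P1,P3] Q1=[P2] Q2=[]
t=15-16: P1@Q0 runs 1, rem=8, I/O yield, promote→Q0. Q0=[P3,P1] Q1=[P2] Q2=[]
t=16-17: P3@Q0 runs 1, rem=1, I/O yield, promote→Q0. Q0=[P1,P3] Q1=[P2] Q2=[]
t=17-18: P1@Q0 runs 1, rem=7, I/O yield, promote→Q0. Q0=[P3,P1] Q1=[P2] Q2=[]
t=18-19: P3@Q0 runs 1, rem=0, completes. Q0=[P1] Q1=[P2] Q2=[]
t=19-20: P1@Q0 runs 1, rem=6, I/O yield, promote→Q0. Q0=[P1] Q1=[P2] Q2=[]
t=20-21: P1@Q0 runs 1, rem=5, I/O yield, promote→Q0. Q0=[P1] Q1=[P2] Q2=[]
t=21-22: P1@Q0 runs 1, rem=4, I/O yield, promote→Q0. Q0=[P1] Q1=[P2] Q2=[]
t=22-23: P1@Q0 runs 1, rem=3, I/O yield, promote→Q0. Q0=[P1] Q1=[P2] Q2=[]
t=23-24: P1@Q0 runs 1, rem=2, I/O yield, promote→Q0. Q0=[P1] Q1=[P2] Q2=[]
t=24-25: P1@Q0 runs 1, rem=1, I/O yield, promote→Q0. Q0=[P1] Q1=[P2] Q2=[]
t=25-26: P1@Q0 runs 1, rem=0, completes. Q0=[] Q1=[P2] Q2=[]
t=26-30: P2@Q1 runs 4, rem=0, completes. Q0=[] Q1=[] Q2=[]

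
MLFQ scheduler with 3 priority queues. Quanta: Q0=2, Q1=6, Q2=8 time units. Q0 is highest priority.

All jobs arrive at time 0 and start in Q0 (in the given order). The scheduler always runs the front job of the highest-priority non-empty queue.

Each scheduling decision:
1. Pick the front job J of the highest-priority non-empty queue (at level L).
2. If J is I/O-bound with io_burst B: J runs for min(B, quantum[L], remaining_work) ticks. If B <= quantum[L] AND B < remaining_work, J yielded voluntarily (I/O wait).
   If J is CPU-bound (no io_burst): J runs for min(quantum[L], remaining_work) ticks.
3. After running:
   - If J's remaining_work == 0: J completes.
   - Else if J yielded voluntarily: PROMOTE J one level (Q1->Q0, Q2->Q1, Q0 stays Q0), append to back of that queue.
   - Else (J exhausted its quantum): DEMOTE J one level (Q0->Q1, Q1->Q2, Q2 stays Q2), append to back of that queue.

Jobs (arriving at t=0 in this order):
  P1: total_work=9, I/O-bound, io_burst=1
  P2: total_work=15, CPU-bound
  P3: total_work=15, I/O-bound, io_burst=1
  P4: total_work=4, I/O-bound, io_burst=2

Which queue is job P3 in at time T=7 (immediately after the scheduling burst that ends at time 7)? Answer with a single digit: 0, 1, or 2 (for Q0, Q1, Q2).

Answer: 0

Derivation:
t=0-1: P1@Q0 runs 1, rem=8, I/O yield, promote→Q0. Q0=[P2,P3,P4,P1] Q1=[] Q2=[]
t=1-3: P2@Q0 runs 2, rem=13, quantum used, demote→Q1. Q0=[P3,P4,P1] Q1=[P2] Q2=[]
t=3-4: P3@Q0 runs 1, rem=14, I/O yield, promote→Q0. Q0=[P4,P1,P3] Q1=[P2] Q2=[]
t=4-6: P4@Q0 runs 2, rem=2, I/O yield, promote→Q0. Q0=[P1,P3,P4] Q1=[P2] Q2=[]
t=6-7: P1@Q0 runs 1, rem=7, I/O yield, promote→Q0. Q0=[P3,P4,P1] Q1=[P2] Q2=[]
t=7-8: P3@Q0 runs 1, rem=13, I/O yield, promote→Q0. Q0=[P4,P1,P3] Q1=[P2] Q2=[]
t=8-10: P4@Q0 runs 2, rem=0, completes. Q0=[P1,P3] Q1=[P2] Q2=[]
t=10-11: P1@Q0 runs 1, rem=6, I/O yield, promote→Q0. Q0=[P3,P1] Q1=[P2] Q2=[]
t=11-12: P3@Q0 runs 1, rem=12, I/O yield, promote→Q0. Q0=[P1,P3] Q1=[P2] Q2=[]
t=12-13: P1@Q0 runs 1, rem=5, I/O yield, promote→Q0. Q0=[P3,P1] Q1=[P2] Q2=[]
t=13-14: P3@Q0 runs 1, rem=11, I/O yield, promote→Q0. Q0=[P1,P3] Q1=[P2] Q2=[]
t=14-15: P1@Q0 runs 1, rem=4, I/O yield, promote→Q0. Q0=[P3,P1] Q1=[P2] Q2=[]
t=15-16: P3@Q0 runs 1, rem=10, I/O yield, promote→Q0. Q0=[P1,P3] Q1=[P2] Q2=[]
t=16-17: P1@Q0 runs 1, rem=3, I/O yield, promote→Q0. Q0=[P3,P1] Q1=[P2] Q2=[]
t=17-18: P3@Q0 runs 1, rem=9, I/O yield, promote→Q0. Q0=[P1,P3] Q1=[P2] Q2=[]
t=18-19: P1@Q0 runs 1, rem=2, I/O yield, promote→Q0. Q0=[P3,P1] Q1=[P2] Q2=[]
t=19-20: P3@Q0 runs 1, rem=8, I/O yield, promote→Q0. Q0=[P1,P3] Q1=[P2] Q2=[]
t=20-21: P1@Q0 runs 1, rem=1, I/O yield, promote→Q0. Q0=[P3,P1] Q1=[P2] Q2=[]
t=21-22: P3@Q0 runs 1, rem=7, I/O yield, promote→Q0. Q0=[P1,P3] Q1=[P2] Q2=[]
t=22-23: P1@Q0 runs 1, rem=0, completes. Q0=[P3] Q1=[P2] Q2=[]
t=23-24: P3@Q0 runs 1, rem=6, I/O yield, promote→Q0. Q0=[P3] Q1=[P2] Q2=[]
t=24-25: P3@Q0 runs 1, rem=5, I/O yield, promote→Q0. Q0=[P3] Q1=[P2] Q2=[]
t=25-26: P3@Q0 runs 1, rem=4, I/O yield, promote→Q0. Q0=[P3] Q1=[P2] Q2=[]
t=26-27: P3@Q0 runs 1, rem=3, I/O yield, promote→Q0. Q0=[P3] Q1=[P2] Q2=[]
t=27-28: P3@Q0 runs 1, rem=2, I/O yield, promote→Q0. Q0=[P3] Q1=[P2] Q2=[]
t=28-29: P3@Q0 runs 1, rem=1, I/O yield, promote→Q0. Q0=[P3] Q1=[P2] Q2=[]
t=29-30: P3@Q0 runs 1, rem=0, completes. Q0=[] Q1=[P2] Q2=[]
t=30-36: P2@Q1 runs 6, rem=7, quantum used, demote→Q2. Q0=[] Q1=[] Q2=[P2]
t=36-43: P2@Q2 runs 7, rem=0, completes. Q0=[] Q1=[] Q2=[]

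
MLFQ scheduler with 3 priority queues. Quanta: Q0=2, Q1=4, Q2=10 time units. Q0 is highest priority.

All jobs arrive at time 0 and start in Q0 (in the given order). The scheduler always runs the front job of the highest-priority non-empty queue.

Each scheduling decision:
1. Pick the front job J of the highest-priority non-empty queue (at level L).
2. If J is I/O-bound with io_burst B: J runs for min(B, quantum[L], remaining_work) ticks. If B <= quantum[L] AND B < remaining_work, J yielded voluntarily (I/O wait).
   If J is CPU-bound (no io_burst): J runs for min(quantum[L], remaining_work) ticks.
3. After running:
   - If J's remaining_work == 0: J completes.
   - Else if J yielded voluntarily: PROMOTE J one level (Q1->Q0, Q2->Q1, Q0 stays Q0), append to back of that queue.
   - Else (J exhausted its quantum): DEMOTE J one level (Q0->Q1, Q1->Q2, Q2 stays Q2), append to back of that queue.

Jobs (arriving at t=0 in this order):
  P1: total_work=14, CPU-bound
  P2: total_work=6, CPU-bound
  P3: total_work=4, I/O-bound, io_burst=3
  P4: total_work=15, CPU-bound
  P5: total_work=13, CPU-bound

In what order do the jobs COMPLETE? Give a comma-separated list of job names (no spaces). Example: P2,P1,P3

Answer: P2,P3,P1,P4,P5

Derivation:
t=0-2: P1@Q0 runs 2, rem=12, quantum used, demote→Q1. Q0=[P2,P3,P4,P5] Q1=[P1] Q2=[]
t=2-4: P2@Q0 runs 2, rem=4, quantum used, demote→Q1. Q0=[P3,P4,P5] Q1=[P1,P2] Q2=[]
t=4-6: P3@Q0 runs 2, rem=2, quantum used, demote→Q1. Q0=[P4,P5] Q1=[P1,P2,P3] Q2=[]
t=6-8: P4@Q0 runs 2, rem=13, quantum used, demote→Q1. Q0=[P5] Q1=[P1,P2,P3,P4] Q2=[]
t=8-10: P5@Q0 runs 2, rem=11, quantum used, demote→Q1. Q0=[] Q1=[P1,P2,P3,P4,P5] Q2=[]
t=10-14: P1@Q1 runs 4, rem=8, quantum used, demote→Q2. Q0=[] Q1=[P2,P3,P4,P5] Q2=[P1]
t=14-18: P2@Q1 runs 4, rem=0, completes. Q0=[] Q1=[P3,P4,P5] Q2=[P1]
t=18-20: P3@Q1 runs 2, rem=0, completes. Q0=[] Q1=[P4,P5] Q2=[P1]
t=20-24: P4@Q1 runs 4, rem=9, quantum used, demote→Q2. Q0=[] Q1=[P5] Q2=[P1,P4]
t=24-28: P5@Q1 runs 4, rem=7, quantum used, demote→Q2. Q0=[] Q1=[] Q2=[P1,P4,P5]
t=28-36: P1@Q2 runs 8, rem=0, completes. Q0=[] Q1=[] Q2=[P4,P5]
t=36-45: P4@Q2 runs 9, rem=0, completes. Q0=[] Q1=[] Q2=[P5]
t=45-52: P5@Q2 runs 7, rem=0, completes. Q0=[] Q1=[] Q2=[]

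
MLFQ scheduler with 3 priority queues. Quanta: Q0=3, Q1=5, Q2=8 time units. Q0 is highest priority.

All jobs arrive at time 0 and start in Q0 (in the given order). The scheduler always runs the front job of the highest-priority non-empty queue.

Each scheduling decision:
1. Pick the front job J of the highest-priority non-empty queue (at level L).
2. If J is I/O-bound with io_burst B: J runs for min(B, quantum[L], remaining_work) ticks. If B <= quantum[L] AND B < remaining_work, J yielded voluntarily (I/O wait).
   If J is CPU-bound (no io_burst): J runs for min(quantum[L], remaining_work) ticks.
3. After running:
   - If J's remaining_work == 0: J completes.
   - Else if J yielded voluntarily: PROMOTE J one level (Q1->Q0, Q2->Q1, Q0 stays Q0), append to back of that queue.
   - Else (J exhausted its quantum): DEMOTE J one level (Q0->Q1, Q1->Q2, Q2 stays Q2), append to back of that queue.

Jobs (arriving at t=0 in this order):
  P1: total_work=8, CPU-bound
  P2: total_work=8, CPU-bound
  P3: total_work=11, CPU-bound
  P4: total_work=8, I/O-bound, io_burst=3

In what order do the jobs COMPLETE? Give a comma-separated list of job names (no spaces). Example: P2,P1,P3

t=0-3: P1@Q0 runs 3, rem=5, quantum used, demote→Q1. Q0=[P2,P3,P4] Q1=[P1] Q2=[]
t=3-6: P2@Q0 runs 3, rem=5, quantum used, demote→Q1. Q0=[P3,P4] Q1=[P1,P2] Q2=[]
t=6-9: P3@Q0 runs 3, rem=8, quantum used, demote→Q1. Q0=[P4] Q1=[P1,P2,P3] Q2=[]
t=9-12: P4@Q0 runs 3, rem=5, I/O yield, promote→Q0. Q0=[P4] Q1=[P1,P2,P3] Q2=[]
t=12-15: P4@Q0 runs 3, rem=2, I/O yield, promote→Q0. Q0=[P4] Q1=[P1,P2,P3] Q2=[]
t=15-17: P4@Q0 runs 2, rem=0, completes. Q0=[] Q1=[P1,P2,P3] Q2=[]
t=17-22: P1@Q1 runs 5, rem=0, completes. Q0=[] Q1=[P2,P3] Q2=[]
t=22-27: P2@Q1 runs 5, rem=0, completes. Q0=[] Q1=[P3] Q2=[]
t=27-32: P3@Q1 runs 5, rem=3, quantum used, demote→Q2. Q0=[] Q1=[] Q2=[P3]
t=32-35: P3@Q2 runs 3, rem=0, completes. Q0=[] Q1=[] Q2=[]

Answer: P4,P1,P2,P3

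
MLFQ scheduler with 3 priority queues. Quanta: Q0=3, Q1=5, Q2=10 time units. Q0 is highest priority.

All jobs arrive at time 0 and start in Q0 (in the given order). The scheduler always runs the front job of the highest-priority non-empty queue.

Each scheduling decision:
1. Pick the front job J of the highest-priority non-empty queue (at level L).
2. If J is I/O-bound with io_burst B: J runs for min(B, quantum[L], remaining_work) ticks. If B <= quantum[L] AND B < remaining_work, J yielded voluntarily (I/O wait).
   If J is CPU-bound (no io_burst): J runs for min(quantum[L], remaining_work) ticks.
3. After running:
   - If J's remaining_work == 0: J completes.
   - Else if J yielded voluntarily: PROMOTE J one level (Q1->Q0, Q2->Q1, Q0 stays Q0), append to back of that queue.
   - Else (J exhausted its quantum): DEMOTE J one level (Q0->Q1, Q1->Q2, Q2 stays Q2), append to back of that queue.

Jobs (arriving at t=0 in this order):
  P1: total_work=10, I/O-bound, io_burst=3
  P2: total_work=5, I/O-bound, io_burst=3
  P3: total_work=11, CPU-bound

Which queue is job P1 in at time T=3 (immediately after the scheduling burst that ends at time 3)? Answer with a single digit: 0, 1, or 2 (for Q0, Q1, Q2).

Answer: 0

Derivation:
t=0-3: P1@Q0 runs 3, rem=7, I/O yield, promote→Q0. Q0=[P2,P3,P1] Q1=[] Q2=[]
t=3-6: P2@Q0 runs 3, rem=2, I/O yield, promote→Q0. Q0=[P3,P1,P2] Q1=[] Q2=[]
t=6-9: P3@Q0 runs 3, rem=8, quantum used, demote→Q1. Q0=[P1,P2] Q1=[P3] Q2=[]
t=9-12: P1@Q0 runs 3, rem=4, I/O yield, promote→Q0. Q0=[P2,P1] Q1=[P3] Q2=[]
t=12-14: P2@Q0 runs 2, rem=0, completes. Q0=[P1] Q1=[P3] Q2=[]
t=14-17: P1@Q0 runs 3, rem=1, I/O yield, promote→Q0. Q0=[P1] Q1=[P3] Q2=[]
t=17-18: P1@Q0 runs 1, rem=0, completes. Q0=[] Q1=[P3] Q2=[]
t=18-23: P3@Q1 runs 5, rem=3, quantum used, demote→Q2. Q0=[] Q1=[] Q2=[P3]
t=23-26: P3@Q2 runs 3, rem=0, completes. Q0=[] Q1=[] Q2=[]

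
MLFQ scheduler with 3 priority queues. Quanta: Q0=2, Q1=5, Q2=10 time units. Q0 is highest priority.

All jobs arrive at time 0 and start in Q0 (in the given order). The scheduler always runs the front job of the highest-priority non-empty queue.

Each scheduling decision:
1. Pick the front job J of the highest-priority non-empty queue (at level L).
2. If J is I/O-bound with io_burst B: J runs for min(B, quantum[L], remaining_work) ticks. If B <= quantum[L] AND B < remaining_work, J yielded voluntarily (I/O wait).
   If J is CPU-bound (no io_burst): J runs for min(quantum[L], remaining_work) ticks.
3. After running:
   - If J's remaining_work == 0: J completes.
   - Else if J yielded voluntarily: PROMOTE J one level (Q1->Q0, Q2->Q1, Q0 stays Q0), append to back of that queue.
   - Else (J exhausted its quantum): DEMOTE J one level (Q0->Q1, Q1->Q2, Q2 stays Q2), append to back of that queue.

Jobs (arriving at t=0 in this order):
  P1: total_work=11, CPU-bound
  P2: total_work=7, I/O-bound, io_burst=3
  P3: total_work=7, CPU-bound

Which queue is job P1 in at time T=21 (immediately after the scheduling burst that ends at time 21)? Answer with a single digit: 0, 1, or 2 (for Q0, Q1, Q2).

t=0-2: P1@Q0 runs 2, rem=9, quantum used, demote→Q1. Q0=[P2,P3] Q1=[P1] Q2=[]
t=2-4: P2@Q0 runs 2, rem=5, quantum used, demote→Q1. Q0=[P3] Q1=[P1,P2] Q2=[]
t=4-6: P3@Q0 runs 2, rem=5, quantum used, demote→Q1. Q0=[] Q1=[P1,P2,P3] Q2=[]
t=6-11: P1@Q1 runs 5, rem=4, quantum used, demote→Q2. Q0=[] Q1=[P2,P3] Q2=[P1]
t=11-14: P2@Q1 runs 3, rem=2, I/O yield, promote→Q0. Q0=[P2] Q1=[P3] Q2=[P1]
t=14-16: P2@Q0 runs 2, rem=0, completes. Q0=[] Q1=[P3] Q2=[P1]
t=16-21: P3@Q1 runs 5, rem=0, completes. Q0=[] Q1=[] Q2=[P1]
t=21-25: P1@Q2 runs 4, rem=0, completes. Q0=[] Q1=[] Q2=[]

Answer: 2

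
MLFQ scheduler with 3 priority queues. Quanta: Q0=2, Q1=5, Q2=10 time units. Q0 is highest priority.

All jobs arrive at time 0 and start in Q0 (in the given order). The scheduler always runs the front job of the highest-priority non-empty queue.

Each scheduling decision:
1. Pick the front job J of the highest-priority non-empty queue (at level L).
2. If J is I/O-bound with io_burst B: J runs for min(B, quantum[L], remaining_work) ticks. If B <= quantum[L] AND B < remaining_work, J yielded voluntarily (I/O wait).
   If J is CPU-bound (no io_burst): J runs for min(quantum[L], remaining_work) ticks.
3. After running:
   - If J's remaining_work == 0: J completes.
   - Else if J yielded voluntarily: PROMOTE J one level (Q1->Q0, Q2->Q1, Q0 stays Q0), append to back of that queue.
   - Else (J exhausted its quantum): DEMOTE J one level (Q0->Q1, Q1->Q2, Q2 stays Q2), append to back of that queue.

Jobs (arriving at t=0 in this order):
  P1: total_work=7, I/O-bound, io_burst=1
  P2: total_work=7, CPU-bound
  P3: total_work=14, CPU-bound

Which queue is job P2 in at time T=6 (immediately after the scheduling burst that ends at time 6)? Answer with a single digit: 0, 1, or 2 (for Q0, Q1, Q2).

t=0-1: P1@Q0 runs 1, rem=6, I/O yield, promote→Q0. Q0=[P2,P3,P1] Q1=[] Q2=[]
t=1-3: P2@Q0 runs 2, rem=5, quantum used, demote→Q1. Q0=[P3,P1] Q1=[P2] Q2=[]
t=3-5: P3@Q0 runs 2, rem=12, quantum used, demote→Q1. Q0=[P1] Q1=[P2,P3] Q2=[]
t=5-6: P1@Q0 runs 1, rem=5, I/O yield, promote→Q0. Q0=[P1] Q1=[P2,P3] Q2=[]
t=6-7: P1@Q0 runs 1, rem=4, I/O yield, promote→Q0. Q0=[P1] Q1=[P2,P3] Q2=[]
t=7-8: P1@Q0 runs 1, rem=3, I/O yield, promote→Q0. Q0=[P1] Q1=[P2,P3] Q2=[]
t=8-9: P1@Q0 runs 1, rem=2, I/O yield, promote→Q0. Q0=[P1] Q1=[P2,P3] Q2=[]
t=9-10: P1@Q0 runs 1, rem=1, I/O yield, promote→Q0. Q0=[P1] Q1=[P2,P3] Q2=[]
t=10-11: P1@Q0 runs 1, rem=0, completes. Q0=[] Q1=[P2,P3] Q2=[]
t=11-16: P2@Q1 runs 5, rem=0, completes. Q0=[] Q1=[P3] Q2=[]
t=16-21: P3@Q1 runs 5, rem=7, quantum used, demote→Q2. Q0=[] Q1=[] Q2=[P3]
t=21-28: P3@Q2 runs 7, rem=0, completes. Q0=[] Q1=[] Q2=[]

Answer: 1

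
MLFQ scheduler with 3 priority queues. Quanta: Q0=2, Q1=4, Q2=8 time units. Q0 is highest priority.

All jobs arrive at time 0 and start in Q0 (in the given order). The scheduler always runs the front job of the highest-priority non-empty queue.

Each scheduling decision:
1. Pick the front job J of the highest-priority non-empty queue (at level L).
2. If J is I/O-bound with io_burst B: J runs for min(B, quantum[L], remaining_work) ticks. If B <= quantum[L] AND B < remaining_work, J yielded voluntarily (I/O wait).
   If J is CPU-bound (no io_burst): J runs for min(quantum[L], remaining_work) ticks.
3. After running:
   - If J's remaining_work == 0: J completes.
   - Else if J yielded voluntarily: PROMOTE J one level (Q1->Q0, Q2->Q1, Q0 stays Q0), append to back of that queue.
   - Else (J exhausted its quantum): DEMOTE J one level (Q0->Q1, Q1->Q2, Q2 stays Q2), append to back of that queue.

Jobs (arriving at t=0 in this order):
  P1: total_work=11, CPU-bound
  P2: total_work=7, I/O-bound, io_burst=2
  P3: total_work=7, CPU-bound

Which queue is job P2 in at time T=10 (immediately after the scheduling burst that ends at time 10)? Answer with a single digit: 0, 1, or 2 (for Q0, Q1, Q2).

t=0-2: P1@Q0 runs 2, rem=9, quantum used, demote→Q1. Q0=[P2,P3] Q1=[P1] Q2=[]
t=2-4: P2@Q0 runs 2, rem=5, I/O yield, promote→Q0. Q0=[P3,P2] Q1=[P1] Q2=[]
t=4-6: P3@Q0 runs 2, rem=5, quantum used, demote→Q1. Q0=[P2] Q1=[P1,P3] Q2=[]
t=6-8: P2@Q0 runs 2, rem=3, I/O yield, promote→Q0. Q0=[P2] Q1=[P1,P3] Q2=[]
t=8-10: P2@Q0 runs 2, rem=1, I/O yield, promote→Q0. Q0=[P2] Q1=[P1,P3] Q2=[]
t=10-11: P2@Q0 runs 1, rem=0, completes. Q0=[] Q1=[P1,P3] Q2=[]
t=11-15: P1@Q1 runs 4, rem=5, quantum used, demote→Q2. Q0=[] Q1=[P3] Q2=[P1]
t=15-19: P3@Q1 runs 4, rem=1, quantum used, demote→Q2. Q0=[] Q1=[] Q2=[P1,P3]
t=19-24: P1@Q2 runs 5, rem=0, completes. Q0=[] Q1=[] Q2=[P3]
t=24-25: P3@Q2 runs 1, rem=0, completes. Q0=[] Q1=[] Q2=[]

Answer: 0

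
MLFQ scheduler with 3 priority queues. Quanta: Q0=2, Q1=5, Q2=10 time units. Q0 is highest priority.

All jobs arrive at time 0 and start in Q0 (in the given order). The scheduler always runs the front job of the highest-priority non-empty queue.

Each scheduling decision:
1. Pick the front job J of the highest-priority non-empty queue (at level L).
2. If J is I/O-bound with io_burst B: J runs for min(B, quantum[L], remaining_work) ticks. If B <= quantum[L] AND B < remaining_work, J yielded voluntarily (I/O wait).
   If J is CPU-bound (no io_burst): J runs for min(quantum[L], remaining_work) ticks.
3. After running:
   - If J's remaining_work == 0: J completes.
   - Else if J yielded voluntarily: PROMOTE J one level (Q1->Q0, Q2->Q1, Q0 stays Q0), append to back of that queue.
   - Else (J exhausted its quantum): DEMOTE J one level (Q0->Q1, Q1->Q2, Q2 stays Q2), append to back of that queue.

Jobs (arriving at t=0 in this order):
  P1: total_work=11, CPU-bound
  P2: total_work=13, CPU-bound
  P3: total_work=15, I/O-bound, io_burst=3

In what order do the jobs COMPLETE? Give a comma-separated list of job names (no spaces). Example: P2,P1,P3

t=0-2: P1@Q0 runs 2, rem=9, quantum used, demote→Q1. Q0=[P2,P3] Q1=[P1] Q2=[]
t=2-4: P2@Q0 runs 2, rem=11, quantum used, demote→Q1. Q0=[P3] Q1=[P1,P2] Q2=[]
t=4-6: P3@Q0 runs 2, rem=13, quantum used, demote→Q1. Q0=[] Q1=[P1,P2,P3] Q2=[]
t=6-11: P1@Q1 runs 5, rem=4, quantum used, demote→Q2. Q0=[] Q1=[P2,P3] Q2=[P1]
t=11-16: P2@Q1 runs 5, rem=6, quantum used, demote→Q2. Q0=[] Q1=[P3] Q2=[P1,P2]
t=16-19: P3@Q1 runs 3, rem=10, I/O yield, promote→Q0. Q0=[P3] Q1=[] Q2=[P1,P2]
t=19-21: P3@Q0 runs 2, rem=8, quantum used, demote→Q1. Q0=[] Q1=[P3] Q2=[P1,P2]
t=21-24: P3@Q1 runs 3, rem=5, I/O yield, promote→Q0. Q0=[P3] Q1=[] Q2=[P1,P2]
t=24-26: P3@Q0 runs 2, rem=3, quantum used, demote→Q1. Q0=[] Q1=[P3] Q2=[P1,P2]
t=26-29: P3@Q1 runs 3, rem=0, completes. Q0=[] Q1=[] Q2=[P1,P2]
t=29-33: P1@Q2 runs 4, rem=0, completes. Q0=[] Q1=[] Q2=[P2]
t=33-39: P2@Q2 runs 6, rem=0, completes. Q0=[] Q1=[] Q2=[]

Answer: P3,P1,P2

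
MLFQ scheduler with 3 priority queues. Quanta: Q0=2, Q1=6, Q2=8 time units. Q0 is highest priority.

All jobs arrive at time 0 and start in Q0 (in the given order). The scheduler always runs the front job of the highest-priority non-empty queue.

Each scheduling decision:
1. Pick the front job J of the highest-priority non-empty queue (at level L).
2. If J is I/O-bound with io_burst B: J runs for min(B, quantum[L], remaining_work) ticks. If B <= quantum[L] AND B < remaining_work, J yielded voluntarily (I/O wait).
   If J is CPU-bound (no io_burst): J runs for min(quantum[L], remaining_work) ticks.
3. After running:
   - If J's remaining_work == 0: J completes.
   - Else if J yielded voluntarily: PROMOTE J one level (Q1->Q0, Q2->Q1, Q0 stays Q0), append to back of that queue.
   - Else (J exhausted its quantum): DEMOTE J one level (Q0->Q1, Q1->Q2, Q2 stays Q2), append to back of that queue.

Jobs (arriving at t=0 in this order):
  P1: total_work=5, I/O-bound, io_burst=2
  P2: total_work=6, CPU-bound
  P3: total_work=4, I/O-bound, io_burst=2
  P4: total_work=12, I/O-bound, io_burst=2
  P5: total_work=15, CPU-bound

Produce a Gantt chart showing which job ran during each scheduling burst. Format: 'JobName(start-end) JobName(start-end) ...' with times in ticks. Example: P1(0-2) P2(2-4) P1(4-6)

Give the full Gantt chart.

t=0-2: P1@Q0 runs 2, rem=3, I/O yield, promote→Q0. Q0=[P2,P3,P4,P5,P1] Q1=[] Q2=[]
t=2-4: P2@Q0 runs 2, rem=4, quantum used, demote→Q1. Q0=[P3,P4,P5,P1] Q1=[P2] Q2=[]
t=4-6: P3@Q0 runs 2, rem=2, I/O yield, promote→Q0. Q0=[P4,P5,P1,P3] Q1=[P2] Q2=[]
t=6-8: P4@Q0 runs 2, rem=10, I/O yield, promote→Q0. Q0=[P5,P1,P3,P4] Q1=[P2] Q2=[]
t=8-10: P5@Q0 runs 2, rem=13, quantum used, demote→Q1. Q0=[P1,P3,P4] Q1=[P2,P5] Q2=[]
t=10-12: P1@Q0 runs 2, rem=1, I/O yield, promote→Q0. Q0=[P3,P4,P1] Q1=[P2,P5] Q2=[]
t=12-14: P3@Q0 runs 2, rem=0, completes. Q0=[P4,P1] Q1=[P2,P5] Q2=[]
t=14-16: P4@Q0 runs 2, rem=8, I/O yield, promote→Q0. Q0=[P1,P4] Q1=[P2,P5] Q2=[]
t=16-17: P1@Q0 runs 1, rem=0, completes. Q0=[P4] Q1=[P2,P5] Q2=[]
t=17-19: P4@Q0 runs 2, rem=6, I/O yield, promote→Q0. Q0=[P4] Q1=[P2,P5] Q2=[]
t=19-21: P4@Q0 runs 2, rem=4, I/O yield, promote→Q0. Q0=[P4] Q1=[P2,P5] Q2=[]
t=21-23: P4@Q0 runs 2, rem=2, I/O yield, promote→Q0. Q0=[P4] Q1=[P2,P5] Q2=[]
t=23-25: P4@Q0 runs 2, rem=0, completes. Q0=[] Q1=[P2,P5] Q2=[]
t=25-29: P2@Q1 runs 4, rem=0, completes. Q0=[] Q1=[P5] Q2=[]
t=29-35: P5@Q1 runs 6, rem=7, quantum used, demote→Q2. Q0=[] Q1=[] Q2=[P5]
t=35-42: P5@Q2 runs 7, rem=0, completes. Q0=[] Q1=[] Q2=[]

Answer: P1(0-2) P2(2-4) P3(4-6) P4(6-8) P5(8-10) P1(10-12) P3(12-14) P4(14-16) P1(16-17) P4(17-19) P4(19-21) P4(21-23) P4(23-25) P2(25-29) P5(29-35) P5(35-42)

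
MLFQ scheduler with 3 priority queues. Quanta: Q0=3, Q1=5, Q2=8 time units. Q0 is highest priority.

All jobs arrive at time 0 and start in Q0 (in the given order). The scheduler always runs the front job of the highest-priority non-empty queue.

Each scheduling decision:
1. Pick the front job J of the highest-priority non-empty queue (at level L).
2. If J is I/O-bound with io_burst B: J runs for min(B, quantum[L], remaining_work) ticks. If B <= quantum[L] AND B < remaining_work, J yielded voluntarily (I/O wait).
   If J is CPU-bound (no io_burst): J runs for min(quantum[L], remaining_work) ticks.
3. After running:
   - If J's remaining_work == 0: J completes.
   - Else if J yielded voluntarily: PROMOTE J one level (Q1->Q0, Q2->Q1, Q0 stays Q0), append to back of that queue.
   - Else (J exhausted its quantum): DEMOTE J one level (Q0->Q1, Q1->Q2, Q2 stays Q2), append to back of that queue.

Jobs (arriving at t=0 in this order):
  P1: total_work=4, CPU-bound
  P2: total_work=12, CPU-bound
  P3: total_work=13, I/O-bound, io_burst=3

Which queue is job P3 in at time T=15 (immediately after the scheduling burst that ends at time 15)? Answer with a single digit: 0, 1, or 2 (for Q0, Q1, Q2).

t=0-3: P1@Q0 runs 3, rem=1, quantum used, demote→Q1. Q0=[P2,P3] Q1=[P1] Q2=[]
t=3-6: P2@Q0 runs 3, rem=9, quantum used, demote→Q1. Q0=[P3] Q1=[P1,P2] Q2=[]
t=6-9: P3@Q0 runs 3, rem=10, I/O yield, promote→Q0. Q0=[P3] Q1=[P1,P2] Q2=[]
t=9-12: P3@Q0 runs 3, rem=7, I/O yield, promote→Q0. Q0=[P3] Q1=[P1,P2] Q2=[]
t=12-15: P3@Q0 runs 3, rem=4, I/O yield, promote→Q0. Q0=[P3] Q1=[P1,P2] Q2=[]
t=15-18: P3@Q0 runs 3, rem=1, I/O yield, promote→Q0. Q0=[P3] Q1=[P1,P2] Q2=[]
t=18-19: P3@Q0 runs 1, rem=0, completes. Q0=[] Q1=[P1,P2] Q2=[]
t=19-20: P1@Q1 runs 1, rem=0, completes. Q0=[] Q1=[P2] Q2=[]
t=20-25: P2@Q1 runs 5, rem=4, quantum used, demote→Q2. Q0=[] Q1=[] Q2=[P2]
t=25-29: P2@Q2 runs 4, rem=0, completes. Q0=[] Q1=[] Q2=[]

Answer: 0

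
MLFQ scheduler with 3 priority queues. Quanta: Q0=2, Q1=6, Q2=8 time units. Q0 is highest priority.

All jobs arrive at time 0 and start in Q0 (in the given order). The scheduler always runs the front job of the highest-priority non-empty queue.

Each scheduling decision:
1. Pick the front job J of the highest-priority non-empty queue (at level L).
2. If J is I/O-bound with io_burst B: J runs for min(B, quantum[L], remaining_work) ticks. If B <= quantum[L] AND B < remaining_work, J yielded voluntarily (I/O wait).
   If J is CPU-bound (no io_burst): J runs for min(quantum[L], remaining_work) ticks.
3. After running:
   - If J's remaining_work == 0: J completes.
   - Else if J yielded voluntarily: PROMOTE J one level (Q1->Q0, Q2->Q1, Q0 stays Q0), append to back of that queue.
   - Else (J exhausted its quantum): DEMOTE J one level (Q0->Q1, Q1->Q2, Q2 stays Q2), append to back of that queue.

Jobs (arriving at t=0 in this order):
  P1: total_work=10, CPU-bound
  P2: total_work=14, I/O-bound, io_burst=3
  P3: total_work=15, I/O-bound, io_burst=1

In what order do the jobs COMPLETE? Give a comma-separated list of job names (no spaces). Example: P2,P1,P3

t=0-2: P1@Q0 runs 2, rem=8, quantum used, demote→Q1. Q0=[P2,P3] Q1=[P1] Q2=[]
t=2-4: P2@Q0 runs 2, rem=12, quantum used, demote→Q1. Q0=[P3] Q1=[P1,P2] Q2=[]
t=4-5: P3@Q0 runs 1, rem=14, I/O yield, promote→Q0. Q0=[P3] Q1=[P1,P2] Q2=[]
t=5-6: P3@Q0 runs 1, rem=13, I/O yield, promote→Q0. Q0=[P3] Q1=[P1,P2] Q2=[]
t=6-7: P3@Q0 runs 1, rem=12, I/O yield, promote→Q0. Q0=[P3] Q1=[P1,P2] Q2=[]
t=7-8: P3@Q0 runs 1, rem=11, I/O yield, promote→Q0. Q0=[P3] Q1=[P1,P2] Q2=[]
t=8-9: P3@Q0 runs 1, rem=10, I/O yield, promote→Q0. Q0=[P3] Q1=[P1,P2] Q2=[]
t=9-10: P3@Q0 runs 1, rem=9, I/O yield, promote→Q0. Q0=[P3] Q1=[P1,P2] Q2=[]
t=10-11: P3@Q0 runs 1, rem=8, I/O yield, promote→Q0. Q0=[P3] Q1=[P1,P2] Q2=[]
t=11-12: P3@Q0 runs 1, rem=7, I/O yield, promote→Q0. Q0=[P3] Q1=[P1,P2] Q2=[]
t=12-13: P3@Q0 runs 1, rem=6, I/O yield, promote→Q0. Q0=[P3] Q1=[P1,P2] Q2=[]
t=13-14: P3@Q0 runs 1, rem=5, I/O yield, promote→Q0. Q0=[P3] Q1=[P1,P2] Q2=[]
t=14-15: P3@Q0 runs 1, rem=4, I/O yield, promote→Q0. Q0=[P3] Q1=[P1,P2] Q2=[]
t=15-16: P3@Q0 runs 1, rem=3, I/O yield, promote→Q0. Q0=[P3] Q1=[P1,P2] Q2=[]
t=16-17: P3@Q0 runs 1, rem=2, I/O yield, promote→Q0. Q0=[P3] Q1=[P1,P2] Q2=[]
t=17-18: P3@Q0 runs 1, rem=1, I/O yield, promote→Q0. Q0=[P3] Q1=[P1,P2] Q2=[]
t=18-19: P3@Q0 runs 1, rem=0, completes. Q0=[] Q1=[P1,P2] Q2=[]
t=19-25: P1@Q1 runs 6, rem=2, quantum used, demote→Q2. Q0=[] Q1=[P2] Q2=[P1]
t=25-28: P2@Q1 runs 3, rem=9, I/O yield, promote→Q0. Q0=[P2] Q1=[] Q2=[P1]
t=28-30: P2@Q0 runs 2, rem=7, quantum used, demote→Q1. Q0=[] Q1=[P2] Q2=[P1]
t=30-33: P2@Q1 runs 3, rem=4, I/O yield, promote→Q0. Q0=[P2] Q1=[] Q2=[P1]
t=33-35: P2@Q0 runs 2, rem=2, quantum used, demote→Q1. Q0=[] Q1=[P2] Q2=[P1]
t=35-37: P2@Q1 runs 2, rem=0, completes. Q0=[] Q1=[] Q2=[P1]
t=37-39: P1@Q2 runs 2, rem=0, completes. Q0=[] Q1=[] Q2=[]

Answer: P3,P2,P1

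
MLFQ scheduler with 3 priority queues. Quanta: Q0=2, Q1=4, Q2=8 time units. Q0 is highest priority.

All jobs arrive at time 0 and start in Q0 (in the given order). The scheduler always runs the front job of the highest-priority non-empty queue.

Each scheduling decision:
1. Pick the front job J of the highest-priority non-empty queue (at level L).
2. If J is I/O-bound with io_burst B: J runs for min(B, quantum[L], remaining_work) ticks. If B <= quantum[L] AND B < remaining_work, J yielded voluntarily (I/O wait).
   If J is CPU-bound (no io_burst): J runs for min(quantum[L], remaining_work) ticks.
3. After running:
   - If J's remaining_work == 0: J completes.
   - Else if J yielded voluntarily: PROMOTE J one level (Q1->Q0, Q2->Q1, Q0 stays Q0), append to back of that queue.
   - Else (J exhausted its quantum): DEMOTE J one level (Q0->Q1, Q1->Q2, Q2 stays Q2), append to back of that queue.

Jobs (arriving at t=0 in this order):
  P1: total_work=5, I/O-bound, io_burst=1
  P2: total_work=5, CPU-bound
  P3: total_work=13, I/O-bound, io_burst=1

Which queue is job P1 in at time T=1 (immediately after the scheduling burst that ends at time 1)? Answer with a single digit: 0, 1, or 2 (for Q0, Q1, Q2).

Answer: 0

Derivation:
t=0-1: P1@Q0 runs 1, rem=4, I/O yield, promote→Q0. Q0=[P2,P3,P1] Q1=[] Q2=[]
t=1-3: P2@Q0 runs 2, rem=3, quantum used, demote→Q1. Q0=[P3,P1] Q1=[P2] Q2=[]
t=3-4: P3@Q0 runs 1, rem=12, I/O yield, promote→Q0. Q0=[P1,P3] Q1=[P2] Q2=[]
t=4-5: P1@Q0 runs 1, rem=3, I/O yield, promote→Q0. Q0=[P3,P1] Q1=[P2] Q2=[]
t=5-6: P3@Q0 runs 1, rem=11, I/O yield, promote→Q0. Q0=[P1,P3] Q1=[P2] Q2=[]
t=6-7: P1@Q0 runs 1, rem=2, I/O yield, promote→Q0. Q0=[P3,P1] Q1=[P2] Q2=[]
t=7-8: P3@Q0 runs 1, rem=10, I/O yield, promote→Q0. Q0=[P1,P3] Q1=[P2] Q2=[]
t=8-9: P1@Q0 runs 1, rem=1, I/O yield, promote→Q0. Q0=[P3,P1] Q1=[P2] Q2=[]
t=9-10: P3@Q0 runs 1, rem=9, I/O yield, promote→Q0. Q0=[P1,P3] Q1=[P2] Q2=[]
t=10-11: P1@Q0 runs 1, rem=0, completes. Q0=[P3] Q1=[P2] Q2=[]
t=11-12: P3@Q0 runs 1, rem=8, I/O yield, promote→Q0. Q0=[P3] Q1=[P2] Q2=[]
t=12-13: P3@Q0 runs 1, rem=7, I/O yield, promote→Q0. Q0=[P3] Q1=[P2] Q2=[]
t=13-14: P3@Q0 runs 1, rem=6, I/O yield, promote→Q0. Q0=[P3] Q1=[P2] Q2=[]
t=14-15: P3@Q0 runs 1, rem=5, I/O yield, promote→Q0. Q0=[P3] Q1=[P2] Q2=[]
t=15-16: P3@Q0 runs 1, rem=4, I/O yield, promote→Q0. Q0=[P3] Q1=[P2] Q2=[]
t=16-17: P3@Q0 runs 1, rem=3, I/O yield, promote→Q0. Q0=[P3] Q1=[P2] Q2=[]
t=17-18: P3@Q0 runs 1, rem=2, I/O yield, promote→Q0. Q0=[P3] Q1=[P2] Q2=[]
t=18-19: P3@Q0 runs 1, rem=1, I/O yield, promote→Q0. Q0=[P3] Q1=[P2] Q2=[]
t=19-20: P3@Q0 runs 1, rem=0, completes. Q0=[] Q1=[P2] Q2=[]
t=20-23: P2@Q1 runs 3, rem=0, completes. Q0=[] Q1=[] Q2=[]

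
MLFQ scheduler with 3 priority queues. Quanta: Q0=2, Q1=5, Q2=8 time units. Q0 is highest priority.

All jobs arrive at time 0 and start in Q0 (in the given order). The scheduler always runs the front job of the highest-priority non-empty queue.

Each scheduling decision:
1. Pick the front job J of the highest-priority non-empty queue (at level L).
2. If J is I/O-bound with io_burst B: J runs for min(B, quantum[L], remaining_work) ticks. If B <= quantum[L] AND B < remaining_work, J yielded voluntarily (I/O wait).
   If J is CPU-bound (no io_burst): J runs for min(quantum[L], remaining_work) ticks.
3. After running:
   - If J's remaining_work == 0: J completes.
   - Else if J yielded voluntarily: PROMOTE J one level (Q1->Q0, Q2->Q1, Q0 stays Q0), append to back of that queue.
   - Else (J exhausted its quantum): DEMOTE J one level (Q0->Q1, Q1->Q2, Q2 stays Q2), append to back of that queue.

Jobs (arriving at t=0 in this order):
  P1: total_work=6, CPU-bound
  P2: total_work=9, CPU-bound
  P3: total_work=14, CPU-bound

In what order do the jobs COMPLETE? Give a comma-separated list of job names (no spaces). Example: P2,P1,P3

Answer: P1,P2,P3

Derivation:
t=0-2: P1@Q0 runs 2, rem=4, quantum used, demote→Q1. Q0=[P2,P3] Q1=[P1] Q2=[]
t=2-4: P2@Q0 runs 2, rem=7, quantum used, demote→Q1. Q0=[P3] Q1=[P1,P2] Q2=[]
t=4-6: P3@Q0 runs 2, rem=12, quantum used, demote→Q1. Q0=[] Q1=[P1,P2,P3] Q2=[]
t=6-10: P1@Q1 runs 4, rem=0, completes. Q0=[] Q1=[P2,P3] Q2=[]
t=10-15: P2@Q1 runs 5, rem=2, quantum used, demote→Q2. Q0=[] Q1=[P3] Q2=[P2]
t=15-20: P3@Q1 runs 5, rem=7, quantum used, demote→Q2. Q0=[] Q1=[] Q2=[P2,P3]
t=20-22: P2@Q2 runs 2, rem=0, completes. Q0=[] Q1=[] Q2=[P3]
t=22-29: P3@Q2 runs 7, rem=0, completes. Q0=[] Q1=[] Q2=[]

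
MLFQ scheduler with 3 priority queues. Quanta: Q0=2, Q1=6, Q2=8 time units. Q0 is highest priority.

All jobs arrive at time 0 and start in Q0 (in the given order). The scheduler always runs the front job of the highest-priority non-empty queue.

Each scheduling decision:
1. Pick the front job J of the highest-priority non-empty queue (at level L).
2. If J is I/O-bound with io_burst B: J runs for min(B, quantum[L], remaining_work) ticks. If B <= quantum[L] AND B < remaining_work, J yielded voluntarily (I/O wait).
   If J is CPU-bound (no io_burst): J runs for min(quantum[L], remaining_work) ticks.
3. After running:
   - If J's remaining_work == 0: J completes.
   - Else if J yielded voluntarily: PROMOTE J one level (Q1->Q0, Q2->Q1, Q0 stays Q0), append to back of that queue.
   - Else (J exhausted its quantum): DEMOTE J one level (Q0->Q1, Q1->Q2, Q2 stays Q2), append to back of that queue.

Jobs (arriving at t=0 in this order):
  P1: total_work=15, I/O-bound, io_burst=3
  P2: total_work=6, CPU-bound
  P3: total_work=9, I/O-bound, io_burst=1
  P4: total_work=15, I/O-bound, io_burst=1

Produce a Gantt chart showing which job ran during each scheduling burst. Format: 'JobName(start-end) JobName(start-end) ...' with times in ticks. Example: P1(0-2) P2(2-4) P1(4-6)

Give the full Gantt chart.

Answer: P1(0-2) P2(2-4) P3(4-5) P4(5-6) P3(6-7) P4(7-8) P3(8-9) P4(9-10) P3(10-11) P4(11-12) P3(12-13) P4(13-14) P3(14-15) P4(15-16) P3(16-17) P4(17-18) P3(18-19) P4(19-20) P3(20-21) P4(21-22) P4(22-23) P4(23-24) P4(24-25) P4(25-26) P4(26-27) P4(27-28) P1(28-31) P1(31-33) P2(33-37) P1(37-40) P1(40-42) P1(42-45)

Derivation:
t=0-2: P1@Q0 runs 2, rem=13, quantum used, demote→Q1. Q0=[P2,P3,P4] Q1=[P1] Q2=[]
t=2-4: P2@Q0 runs 2, rem=4, quantum used, demote→Q1. Q0=[P3,P4] Q1=[P1,P2] Q2=[]
t=4-5: P3@Q0 runs 1, rem=8, I/O yield, promote→Q0. Q0=[P4,P3] Q1=[P1,P2] Q2=[]
t=5-6: P4@Q0 runs 1, rem=14, I/O yield, promote→Q0. Q0=[P3,P4] Q1=[P1,P2] Q2=[]
t=6-7: P3@Q0 runs 1, rem=7, I/O yield, promote→Q0. Q0=[P4,P3] Q1=[P1,P2] Q2=[]
t=7-8: P4@Q0 runs 1, rem=13, I/O yield, promote→Q0. Q0=[P3,P4] Q1=[P1,P2] Q2=[]
t=8-9: P3@Q0 runs 1, rem=6, I/O yield, promote→Q0. Q0=[P4,P3] Q1=[P1,P2] Q2=[]
t=9-10: P4@Q0 runs 1, rem=12, I/O yield, promote→Q0. Q0=[P3,P4] Q1=[P1,P2] Q2=[]
t=10-11: P3@Q0 runs 1, rem=5, I/O yield, promote→Q0. Q0=[P4,P3] Q1=[P1,P2] Q2=[]
t=11-12: P4@Q0 runs 1, rem=11, I/O yield, promote→Q0. Q0=[P3,P4] Q1=[P1,P2] Q2=[]
t=12-13: P3@Q0 runs 1, rem=4, I/O yield, promote→Q0. Q0=[P4,P3] Q1=[P1,P2] Q2=[]
t=13-14: P4@Q0 runs 1, rem=10, I/O yield, promote→Q0. Q0=[P3,P4] Q1=[P1,P2] Q2=[]
t=14-15: P3@Q0 runs 1, rem=3, I/O yield, promote→Q0. Q0=[P4,P3] Q1=[P1,P2] Q2=[]
t=15-16: P4@Q0 runs 1, rem=9, I/O yield, promote→Q0. Q0=[P3,P4] Q1=[P1,P2] Q2=[]
t=16-17: P3@Q0 runs 1, rem=2, I/O yield, promote→Q0. Q0=[P4,P3] Q1=[P1,P2] Q2=[]
t=17-18: P4@Q0 runs 1, rem=8, I/O yield, promote→Q0. Q0=[P3,P4] Q1=[P1,P2] Q2=[]
t=18-19: P3@Q0 runs 1, rem=1, I/O yield, promote→Q0. Q0=[P4,P3] Q1=[P1,P2] Q2=[]
t=19-20: P4@Q0 runs 1, rem=7, I/O yield, promote→Q0. Q0=[P3,P4] Q1=[P1,P2] Q2=[]
t=20-21: P3@Q0 runs 1, rem=0, completes. Q0=[P4] Q1=[P1,P2] Q2=[]
t=21-22: P4@Q0 runs 1, rem=6, I/O yield, promote→Q0. Q0=[P4] Q1=[P1,P2] Q2=[]
t=22-23: P4@Q0 runs 1, rem=5, I/O yield, promote→Q0. Q0=[P4] Q1=[P1,P2] Q2=[]
t=23-24: P4@Q0 runs 1, rem=4, I/O yield, promote→Q0. Q0=[P4] Q1=[P1,P2] Q2=[]
t=24-25: P4@Q0 runs 1, rem=3, I/O yield, promote→Q0. Q0=[P4] Q1=[P1,P2] Q2=[]
t=25-26: P4@Q0 runs 1, rem=2, I/O yield, promote→Q0. Q0=[P4] Q1=[P1,P2] Q2=[]
t=26-27: P4@Q0 runs 1, rem=1, I/O yield, promote→Q0. Q0=[P4] Q1=[P1,P2] Q2=[]
t=27-28: P4@Q0 runs 1, rem=0, completes. Q0=[] Q1=[P1,P2] Q2=[]
t=28-31: P1@Q1 runs 3, rem=10, I/O yield, promote→Q0. Q0=[P1] Q1=[P2] Q2=[]
t=31-33: P1@Q0 runs 2, rem=8, quantum used, demote→Q1. Q0=[] Q1=[P2,P1] Q2=[]
t=33-37: P2@Q1 runs 4, rem=0, completes. Q0=[] Q1=[P1] Q2=[]
t=37-40: P1@Q1 runs 3, rem=5, I/O yield, promote→Q0. Q0=[P1] Q1=[] Q2=[]
t=40-42: P1@Q0 runs 2, rem=3, quantum used, demote→Q1. Q0=[] Q1=[P1] Q2=[]
t=42-45: P1@Q1 runs 3, rem=0, completes. Q0=[] Q1=[] Q2=[]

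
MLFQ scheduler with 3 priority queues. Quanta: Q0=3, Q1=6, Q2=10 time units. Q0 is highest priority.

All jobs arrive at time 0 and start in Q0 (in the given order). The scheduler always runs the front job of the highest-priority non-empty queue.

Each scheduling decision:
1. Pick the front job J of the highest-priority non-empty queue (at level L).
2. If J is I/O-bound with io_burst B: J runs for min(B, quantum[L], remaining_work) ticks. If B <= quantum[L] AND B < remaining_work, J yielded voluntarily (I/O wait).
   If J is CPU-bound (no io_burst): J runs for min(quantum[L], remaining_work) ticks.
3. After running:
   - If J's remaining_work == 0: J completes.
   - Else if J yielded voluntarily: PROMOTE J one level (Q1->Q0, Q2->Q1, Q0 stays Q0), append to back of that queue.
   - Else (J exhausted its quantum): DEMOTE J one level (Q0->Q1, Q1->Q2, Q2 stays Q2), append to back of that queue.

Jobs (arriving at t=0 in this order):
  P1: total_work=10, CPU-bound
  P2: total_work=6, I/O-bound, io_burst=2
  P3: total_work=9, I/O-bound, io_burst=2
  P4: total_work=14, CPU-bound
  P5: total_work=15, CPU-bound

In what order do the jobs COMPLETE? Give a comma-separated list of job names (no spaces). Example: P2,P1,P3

Answer: P2,P3,P1,P4,P5

Derivation:
t=0-3: P1@Q0 runs 3, rem=7, quantum used, demote→Q1. Q0=[P2,P3,P4,P5] Q1=[P1] Q2=[]
t=3-5: P2@Q0 runs 2, rem=4, I/O yield, promote→Q0. Q0=[P3,P4,P5,P2] Q1=[P1] Q2=[]
t=5-7: P3@Q0 runs 2, rem=7, I/O yield, promote→Q0. Q0=[P4,P5,P2,P3] Q1=[P1] Q2=[]
t=7-10: P4@Q0 runs 3, rem=11, quantum used, demote→Q1. Q0=[P5,P2,P3] Q1=[P1,P4] Q2=[]
t=10-13: P5@Q0 runs 3, rem=12, quantum used, demote→Q1. Q0=[P2,P3] Q1=[P1,P4,P5] Q2=[]
t=13-15: P2@Q0 runs 2, rem=2, I/O yield, promote→Q0. Q0=[P3,P2] Q1=[P1,P4,P5] Q2=[]
t=15-17: P3@Q0 runs 2, rem=5, I/O yield, promote→Q0. Q0=[P2,P3] Q1=[P1,P4,P5] Q2=[]
t=17-19: P2@Q0 runs 2, rem=0, completes. Q0=[P3] Q1=[P1,P4,P5] Q2=[]
t=19-21: P3@Q0 runs 2, rem=3, I/O yield, promote→Q0. Q0=[P3] Q1=[P1,P4,P5] Q2=[]
t=21-23: P3@Q0 runs 2, rem=1, I/O yield, promote→Q0. Q0=[P3] Q1=[P1,P4,P5] Q2=[]
t=23-24: P3@Q0 runs 1, rem=0, completes. Q0=[] Q1=[P1,P4,P5] Q2=[]
t=24-30: P1@Q1 runs 6, rem=1, quantum used, demote→Q2. Q0=[] Q1=[P4,P5] Q2=[P1]
t=30-36: P4@Q1 runs 6, rem=5, quantum used, demote→Q2. Q0=[] Q1=[P5] Q2=[P1,P4]
t=36-42: P5@Q1 runs 6, rem=6, quantum used, demote→Q2. Q0=[] Q1=[] Q2=[P1,P4,P5]
t=42-43: P1@Q2 runs 1, rem=0, completes. Q0=[] Q1=[] Q2=[P4,P5]
t=43-48: P4@Q2 runs 5, rem=0, completes. Q0=[] Q1=[] Q2=[P5]
t=48-54: P5@Q2 runs 6, rem=0, completes. Q0=[] Q1=[] Q2=[]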